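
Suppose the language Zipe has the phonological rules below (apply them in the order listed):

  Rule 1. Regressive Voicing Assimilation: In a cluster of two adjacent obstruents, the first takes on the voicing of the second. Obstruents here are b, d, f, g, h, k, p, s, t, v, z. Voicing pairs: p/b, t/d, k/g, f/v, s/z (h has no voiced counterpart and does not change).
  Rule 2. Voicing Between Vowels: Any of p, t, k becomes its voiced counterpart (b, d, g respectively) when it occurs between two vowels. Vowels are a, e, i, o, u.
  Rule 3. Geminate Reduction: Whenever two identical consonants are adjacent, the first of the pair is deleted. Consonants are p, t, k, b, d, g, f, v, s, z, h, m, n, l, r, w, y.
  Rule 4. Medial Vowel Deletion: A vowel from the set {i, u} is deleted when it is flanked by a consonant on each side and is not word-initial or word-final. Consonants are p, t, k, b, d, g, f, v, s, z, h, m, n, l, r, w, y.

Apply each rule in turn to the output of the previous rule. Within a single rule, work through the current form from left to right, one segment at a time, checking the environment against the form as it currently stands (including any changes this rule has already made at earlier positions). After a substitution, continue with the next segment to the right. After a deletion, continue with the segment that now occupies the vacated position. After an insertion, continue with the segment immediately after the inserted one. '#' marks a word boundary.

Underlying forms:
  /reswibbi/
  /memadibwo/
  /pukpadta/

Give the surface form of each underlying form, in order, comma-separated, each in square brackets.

[reswbi], [memadbwo], [pkpata]

/reswibbi/:
  Rule 1 Regressive Voicing Assimilation: no change — [reswibbi]
  Rule 2 Voicing Between Vowels: no change — [reswibbi]
  Rule 3 Geminate Reduction: [reswibbi] → [reswibi]
  Rule 4 Medial Vowel Deletion: [reswibi] → [reswbi]
/memadibwo/:
  Rule 1 Regressive Voicing Assimilation: no change — [memadibwo]
  Rule 2 Voicing Between Vowels: no change — [memadibwo]
  Rule 3 Geminate Reduction: no change — [memadibwo]
  Rule 4 Medial Vowel Deletion: [memadibwo] → [memadbwo]
/pukpadta/:
  Rule 1 Regressive Voicing Assimilation: [pukpadta] → [pukpatta]
  Rule 2 Voicing Between Vowels: no change — [pukpatta]
  Rule 3 Geminate Reduction: [pukpatta] → [pukpata]
  Rule 4 Medial Vowel Deletion: [pukpata] → [pkpata]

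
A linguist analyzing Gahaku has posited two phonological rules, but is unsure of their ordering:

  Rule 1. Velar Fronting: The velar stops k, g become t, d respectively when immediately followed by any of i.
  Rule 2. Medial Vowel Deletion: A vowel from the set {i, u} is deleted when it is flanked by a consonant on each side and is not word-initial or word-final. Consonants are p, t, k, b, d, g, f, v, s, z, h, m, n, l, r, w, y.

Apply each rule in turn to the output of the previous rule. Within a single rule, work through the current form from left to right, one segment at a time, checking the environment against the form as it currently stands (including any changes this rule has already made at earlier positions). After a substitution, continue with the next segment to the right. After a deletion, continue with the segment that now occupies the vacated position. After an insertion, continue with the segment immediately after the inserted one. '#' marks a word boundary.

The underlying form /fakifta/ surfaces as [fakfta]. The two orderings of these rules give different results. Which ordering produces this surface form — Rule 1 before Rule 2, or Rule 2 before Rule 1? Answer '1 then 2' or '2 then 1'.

Order 1 then 2:
  1 Velar Fronting: [fakifta] → [fatifta]
  2 Medial Vowel Deletion: [fatifta] → [fatfta]
  result: [fatfta]
Order 2 then 1:
  2 Medial Vowel Deletion: [fakifta] → [fakfta]
  1 Velar Fronting: no change — [fakfta]
  result: [fakfta]

2 then 1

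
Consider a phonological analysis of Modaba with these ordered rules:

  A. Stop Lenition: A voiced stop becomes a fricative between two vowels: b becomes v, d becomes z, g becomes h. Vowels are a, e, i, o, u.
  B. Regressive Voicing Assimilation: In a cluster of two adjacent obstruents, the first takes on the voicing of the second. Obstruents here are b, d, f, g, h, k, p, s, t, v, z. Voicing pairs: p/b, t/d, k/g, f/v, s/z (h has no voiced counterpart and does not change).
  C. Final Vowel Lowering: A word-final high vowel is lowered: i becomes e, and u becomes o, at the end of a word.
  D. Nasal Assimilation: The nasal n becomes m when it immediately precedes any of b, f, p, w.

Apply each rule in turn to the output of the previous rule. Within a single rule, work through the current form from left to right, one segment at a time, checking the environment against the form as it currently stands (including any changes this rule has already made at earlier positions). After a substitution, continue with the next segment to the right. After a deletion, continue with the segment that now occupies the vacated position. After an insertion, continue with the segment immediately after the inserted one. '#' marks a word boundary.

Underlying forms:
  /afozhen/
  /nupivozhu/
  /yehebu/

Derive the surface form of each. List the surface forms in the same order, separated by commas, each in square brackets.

[afoshen], [nupivosho], [yehevo]

/afozhen/:
  A Stop Lenition: no change — [afozhen]
  B Regressive Voicing Assimilation: [afozhen] → [afoshen]
  C Final Vowel Lowering: no change — [afoshen]
  D Nasal Assimilation: no change — [afoshen]
/nupivozhu/:
  A Stop Lenition: no change — [nupivozhu]
  B Regressive Voicing Assimilation: [nupivozhu] → [nupivoshu]
  C Final Vowel Lowering: [nupivoshu] → [nupivosho]
  D Nasal Assimilation: no change — [nupivosho]
/yehebu/:
  A Stop Lenition: [yehebu] → [yehevu]
  B Regressive Voicing Assimilation: no change — [yehevu]
  C Final Vowel Lowering: [yehevu] → [yehevo]
  D Nasal Assimilation: no change — [yehevo]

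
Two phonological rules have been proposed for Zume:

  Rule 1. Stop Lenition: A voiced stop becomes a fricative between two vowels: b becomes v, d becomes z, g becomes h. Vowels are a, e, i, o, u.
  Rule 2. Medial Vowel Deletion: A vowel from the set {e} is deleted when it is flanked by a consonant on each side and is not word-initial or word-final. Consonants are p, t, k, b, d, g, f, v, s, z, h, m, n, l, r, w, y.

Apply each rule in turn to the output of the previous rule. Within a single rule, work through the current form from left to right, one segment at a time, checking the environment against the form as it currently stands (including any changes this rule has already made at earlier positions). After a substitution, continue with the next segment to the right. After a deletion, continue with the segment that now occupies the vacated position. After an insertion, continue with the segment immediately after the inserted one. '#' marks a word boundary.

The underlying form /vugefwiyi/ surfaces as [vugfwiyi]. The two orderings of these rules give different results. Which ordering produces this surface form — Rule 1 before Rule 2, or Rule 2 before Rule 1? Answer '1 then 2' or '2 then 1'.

2 then 1

Order 1 then 2:
  1 Stop Lenition: [vugefwiyi] → [vuhefwiyi]
  2 Medial Vowel Deletion: [vuhefwiyi] → [vuhfwiyi]
  result: [vuhfwiyi]
Order 2 then 1:
  2 Medial Vowel Deletion: [vugefwiyi] → [vugfwiyi]
  1 Stop Lenition: no change — [vugfwiyi]
  result: [vugfwiyi]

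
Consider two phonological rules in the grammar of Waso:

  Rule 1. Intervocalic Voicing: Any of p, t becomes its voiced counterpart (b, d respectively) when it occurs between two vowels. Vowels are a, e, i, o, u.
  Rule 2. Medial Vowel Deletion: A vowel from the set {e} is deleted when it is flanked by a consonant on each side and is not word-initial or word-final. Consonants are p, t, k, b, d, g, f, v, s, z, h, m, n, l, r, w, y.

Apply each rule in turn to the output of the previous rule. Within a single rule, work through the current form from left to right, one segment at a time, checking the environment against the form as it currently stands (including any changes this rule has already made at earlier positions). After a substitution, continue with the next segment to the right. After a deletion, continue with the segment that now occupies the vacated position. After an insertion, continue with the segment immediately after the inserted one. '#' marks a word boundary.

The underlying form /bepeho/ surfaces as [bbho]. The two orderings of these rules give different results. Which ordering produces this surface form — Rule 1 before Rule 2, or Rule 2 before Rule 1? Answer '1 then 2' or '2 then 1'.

Order 1 then 2:
  1 Intervocalic Voicing: [bepeho] → [bebeho]
  2 Medial Vowel Deletion: [bebeho] → [bbho]
  result: [bbho]
Order 2 then 1:
  2 Medial Vowel Deletion: [bepeho] → [bpho]
  1 Intervocalic Voicing: no change — [bpho]
  result: [bpho]

1 then 2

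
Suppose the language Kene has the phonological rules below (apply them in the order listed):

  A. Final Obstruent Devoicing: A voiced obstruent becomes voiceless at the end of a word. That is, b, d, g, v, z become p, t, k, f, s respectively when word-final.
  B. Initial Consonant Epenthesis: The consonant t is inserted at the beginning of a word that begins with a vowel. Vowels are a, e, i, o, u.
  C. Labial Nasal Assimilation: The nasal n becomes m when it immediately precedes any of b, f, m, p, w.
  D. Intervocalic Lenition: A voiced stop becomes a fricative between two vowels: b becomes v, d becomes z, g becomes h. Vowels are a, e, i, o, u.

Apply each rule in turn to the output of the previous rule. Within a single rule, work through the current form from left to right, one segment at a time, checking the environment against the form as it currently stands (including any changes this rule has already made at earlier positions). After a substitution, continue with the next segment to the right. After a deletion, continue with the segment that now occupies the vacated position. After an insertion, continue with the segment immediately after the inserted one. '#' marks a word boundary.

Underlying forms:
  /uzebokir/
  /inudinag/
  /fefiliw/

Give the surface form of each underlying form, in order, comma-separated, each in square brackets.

[tuzevokir], [tinuzinak], [fefiliw]

/uzebokir/:
  A Final Obstruent Devoicing: no change — [uzebokir]
  B Initial Consonant Epenthesis: [uzebokir] → [tuzebokir]
  C Labial Nasal Assimilation: no change — [tuzebokir]
  D Intervocalic Lenition: [tuzebokir] → [tuzevokir]
/inudinag/:
  A Final Obstruent Devoicing: [inudinag] → [inudinak]
  B Initial Consonant Epenthesis: [inudinak] → [tinudinak]
  C Labial Nasal Assimilation: no change — [tinudinak]
  D Intervocalic Lenition: [tinudinak] → [tinuzinak]
/fefiliw/:
  A Final Obstruent Devoicing: no change — [fefiliw]
  B Initial Consonant Epenthesis: no change — [fefiliw]
  C Labial Nasal Assimilation: no change — [fefiliw]
  D Intervocalic Lenition: no change — [fefiliw]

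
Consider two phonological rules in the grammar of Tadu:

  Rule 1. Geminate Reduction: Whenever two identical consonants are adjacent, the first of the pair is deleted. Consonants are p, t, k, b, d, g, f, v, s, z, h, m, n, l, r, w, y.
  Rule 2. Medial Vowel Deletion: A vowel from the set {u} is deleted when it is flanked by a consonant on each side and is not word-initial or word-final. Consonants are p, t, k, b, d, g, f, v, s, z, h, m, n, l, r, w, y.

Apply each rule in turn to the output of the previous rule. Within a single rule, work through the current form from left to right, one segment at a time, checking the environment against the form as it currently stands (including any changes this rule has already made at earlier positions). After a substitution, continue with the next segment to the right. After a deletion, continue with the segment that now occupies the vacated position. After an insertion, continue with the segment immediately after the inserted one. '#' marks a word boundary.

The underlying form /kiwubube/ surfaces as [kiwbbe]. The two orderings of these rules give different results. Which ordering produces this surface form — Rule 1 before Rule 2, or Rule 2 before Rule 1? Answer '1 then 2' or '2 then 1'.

Order 1 then 2:
  1 Geminate Reduction: no change — [kiwubube]
  2 Medial Vowel Deletion: [kiwubube] → [kiwbbe]
  result: [kiwbbe]
Order 2 then 1:
  2 Medial Vowel Deletion: [kiwubube] → [kiwbbe]
  1 Geminate Reduction: [kiwbbe] → [kiwbe]
  result: [kiwbe]

1 then 2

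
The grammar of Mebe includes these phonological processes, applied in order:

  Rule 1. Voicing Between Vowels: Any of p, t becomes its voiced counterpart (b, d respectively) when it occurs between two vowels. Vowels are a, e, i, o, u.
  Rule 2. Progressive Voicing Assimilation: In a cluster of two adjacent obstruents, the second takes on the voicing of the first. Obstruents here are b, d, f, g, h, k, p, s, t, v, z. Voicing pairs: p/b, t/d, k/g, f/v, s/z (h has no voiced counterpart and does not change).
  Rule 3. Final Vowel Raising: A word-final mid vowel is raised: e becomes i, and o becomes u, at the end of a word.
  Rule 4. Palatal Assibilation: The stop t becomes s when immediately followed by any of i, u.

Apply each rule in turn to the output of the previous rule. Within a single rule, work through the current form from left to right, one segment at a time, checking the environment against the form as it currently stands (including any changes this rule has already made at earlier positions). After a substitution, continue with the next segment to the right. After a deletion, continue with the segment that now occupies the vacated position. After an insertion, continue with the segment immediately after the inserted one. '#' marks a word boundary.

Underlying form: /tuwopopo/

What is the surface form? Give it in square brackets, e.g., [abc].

Rule 1 Voicing Between Vowels: [tuwopopo] → [tuwobobo]
Rule 2 Progressive Voicing Assimilation: no change — [tuwobobo]
Rule 3 Final Vowel Raising: [tuwobobo] → [tuwobobu]
Rule 4 Palatal Assibilation: [tuwobobu] → [suwobobu]

[suwobobu]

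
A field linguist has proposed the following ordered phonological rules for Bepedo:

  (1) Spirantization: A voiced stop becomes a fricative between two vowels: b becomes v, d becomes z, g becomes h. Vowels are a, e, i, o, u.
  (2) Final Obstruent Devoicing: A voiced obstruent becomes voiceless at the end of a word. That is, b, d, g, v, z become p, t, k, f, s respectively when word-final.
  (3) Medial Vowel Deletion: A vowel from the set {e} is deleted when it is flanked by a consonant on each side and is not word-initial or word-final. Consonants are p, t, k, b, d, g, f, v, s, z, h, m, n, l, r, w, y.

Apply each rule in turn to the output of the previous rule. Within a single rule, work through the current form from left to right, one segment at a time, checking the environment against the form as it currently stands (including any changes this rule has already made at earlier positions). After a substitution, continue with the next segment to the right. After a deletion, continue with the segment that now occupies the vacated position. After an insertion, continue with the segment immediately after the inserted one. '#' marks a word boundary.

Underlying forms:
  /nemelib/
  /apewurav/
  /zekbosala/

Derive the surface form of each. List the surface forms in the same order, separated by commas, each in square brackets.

[nmlip], [apwuraf], [zkbosala]

/nemelib/:
  (1) Spirantization: no change — [nemelib]
  (2) Final Obstruent Devoicing: [nemelib] → [nemelip]
  (3) Medial Vowel Deletion: [nemelip] → [nmlip]
/apewurav/:
  (1) Spirantization: no change — [apewurav]
  (2) Final Obstruent Devoicing: [apewurav] → [apewuraf]
  (3) Medial Vowel Deletion: [apewuraf] → [apwuraf]
/zekbosala/:
  (1) Spirantization: no change — [zekbosala]
  (2) Final Obstruent Devoicing: no change — [zekbosala]
  (3) Medial Vowel Deletion: [zekbosala] → [zkbosala]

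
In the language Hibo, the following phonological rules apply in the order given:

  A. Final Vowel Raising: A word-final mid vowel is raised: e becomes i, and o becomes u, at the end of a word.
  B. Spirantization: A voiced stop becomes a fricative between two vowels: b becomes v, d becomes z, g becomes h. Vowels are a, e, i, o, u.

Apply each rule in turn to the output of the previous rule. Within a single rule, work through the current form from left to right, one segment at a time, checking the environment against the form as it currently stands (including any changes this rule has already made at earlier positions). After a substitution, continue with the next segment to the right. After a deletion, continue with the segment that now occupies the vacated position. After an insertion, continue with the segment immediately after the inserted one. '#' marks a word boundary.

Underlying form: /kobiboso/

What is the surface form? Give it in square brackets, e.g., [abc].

[kovivosu]

A Final Vowel Raising: [kobiboso] → [kobibosu]
B Spirantization: [kobibosu] → [kovivosu]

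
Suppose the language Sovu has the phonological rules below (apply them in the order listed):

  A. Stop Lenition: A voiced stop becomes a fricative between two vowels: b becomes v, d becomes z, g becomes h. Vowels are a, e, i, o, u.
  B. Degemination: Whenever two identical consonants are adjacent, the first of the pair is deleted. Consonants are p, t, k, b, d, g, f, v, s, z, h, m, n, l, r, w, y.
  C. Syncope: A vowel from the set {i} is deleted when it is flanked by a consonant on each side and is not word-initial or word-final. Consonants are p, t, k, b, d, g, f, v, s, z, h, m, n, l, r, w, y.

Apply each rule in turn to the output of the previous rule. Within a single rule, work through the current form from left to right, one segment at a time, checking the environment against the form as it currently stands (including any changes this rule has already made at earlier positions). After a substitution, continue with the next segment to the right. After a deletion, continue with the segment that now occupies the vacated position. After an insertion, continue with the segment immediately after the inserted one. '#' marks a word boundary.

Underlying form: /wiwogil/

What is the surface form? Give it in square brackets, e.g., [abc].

[wwohl]

A Stop Lenition: [wiwogil] → [wiwohil]
B Degemination: no change — [wiwohil]
C Syncope: [wiwohil] → [wwohl]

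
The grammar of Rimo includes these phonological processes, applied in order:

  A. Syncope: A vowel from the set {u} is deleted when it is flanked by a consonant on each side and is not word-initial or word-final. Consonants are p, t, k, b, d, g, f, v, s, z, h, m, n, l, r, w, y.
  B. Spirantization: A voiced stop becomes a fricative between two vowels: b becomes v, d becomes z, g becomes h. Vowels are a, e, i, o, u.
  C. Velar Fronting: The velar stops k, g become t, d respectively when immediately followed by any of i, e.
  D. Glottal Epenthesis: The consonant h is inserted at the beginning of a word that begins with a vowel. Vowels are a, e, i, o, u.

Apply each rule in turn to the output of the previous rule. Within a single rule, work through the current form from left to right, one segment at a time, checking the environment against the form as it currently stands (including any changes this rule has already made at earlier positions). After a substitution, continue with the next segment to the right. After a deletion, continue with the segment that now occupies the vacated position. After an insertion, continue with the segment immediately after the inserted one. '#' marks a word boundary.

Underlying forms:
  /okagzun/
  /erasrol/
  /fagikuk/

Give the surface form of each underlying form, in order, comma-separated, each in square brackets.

[hokagzn], [herasrol], [fahikk]

/okagzun/:
  A Syncope: [okagzun] → [okagzn]
  B Spirantization: no change — [okagzn]
  C Velar Fronting: no change — [okagzn]
  D Glottal Epenthesis: [okagzn] → [hokagzn]
/erasrol/:
  A Syncope: no change — [erasrol]
  B Spirantization: no change — [erasrol]
  C Velar Fronting: no change — [erasrol]
  D Glottal Epenthesis: [erasrol] → [herasrol]
/fagikuk/:
  A Syncope: [fagikuk] → [fagikk]
  B Spirantization: [fagikk] → [fahikk]
  C Velar Fronting: no change — [fahikk]
  D Glottal Epenthesis: no change — [fahikk]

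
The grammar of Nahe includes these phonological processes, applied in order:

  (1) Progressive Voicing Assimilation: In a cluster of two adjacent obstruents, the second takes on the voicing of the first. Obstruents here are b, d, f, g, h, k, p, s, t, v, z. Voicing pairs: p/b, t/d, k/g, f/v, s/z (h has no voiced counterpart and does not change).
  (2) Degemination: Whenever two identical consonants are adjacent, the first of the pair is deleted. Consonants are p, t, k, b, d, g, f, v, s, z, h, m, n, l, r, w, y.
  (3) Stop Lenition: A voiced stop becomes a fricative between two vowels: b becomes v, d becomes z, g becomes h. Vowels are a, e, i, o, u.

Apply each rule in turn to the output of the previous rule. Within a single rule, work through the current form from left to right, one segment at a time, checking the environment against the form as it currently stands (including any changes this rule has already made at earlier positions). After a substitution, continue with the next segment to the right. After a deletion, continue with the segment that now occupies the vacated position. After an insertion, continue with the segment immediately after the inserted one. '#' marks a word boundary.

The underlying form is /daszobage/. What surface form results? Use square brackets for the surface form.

(1) Progressive Voicing Assimilation: [daszobage] → [dassobage]
(2) Degemination: [dassobage] → [dasobage]
(3) Stop Lenition: [dasobage] → [dasovahe]

[dasovahe]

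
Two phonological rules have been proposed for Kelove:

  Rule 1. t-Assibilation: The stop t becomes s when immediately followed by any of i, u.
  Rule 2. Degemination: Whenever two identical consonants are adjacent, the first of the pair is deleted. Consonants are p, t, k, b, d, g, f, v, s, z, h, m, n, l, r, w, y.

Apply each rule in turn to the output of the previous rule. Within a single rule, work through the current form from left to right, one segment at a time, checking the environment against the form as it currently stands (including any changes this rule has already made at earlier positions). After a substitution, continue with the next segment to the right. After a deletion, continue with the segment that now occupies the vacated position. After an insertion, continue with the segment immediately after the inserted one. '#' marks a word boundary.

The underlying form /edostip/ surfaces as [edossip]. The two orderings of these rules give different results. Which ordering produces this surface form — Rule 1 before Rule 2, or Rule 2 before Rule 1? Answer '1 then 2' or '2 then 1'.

Order 1 then 2:
  1 t-Assibilation: [edostip] → [edossip]
  2 Degemination: [edossip] → [edosip]
  result: [edosip]
Order 2 then 1:
  2 Degemination: no change — [edostip]
  1 t-Assibilation: [edostip] → [edossip]
  result: [edossip]

2 then 1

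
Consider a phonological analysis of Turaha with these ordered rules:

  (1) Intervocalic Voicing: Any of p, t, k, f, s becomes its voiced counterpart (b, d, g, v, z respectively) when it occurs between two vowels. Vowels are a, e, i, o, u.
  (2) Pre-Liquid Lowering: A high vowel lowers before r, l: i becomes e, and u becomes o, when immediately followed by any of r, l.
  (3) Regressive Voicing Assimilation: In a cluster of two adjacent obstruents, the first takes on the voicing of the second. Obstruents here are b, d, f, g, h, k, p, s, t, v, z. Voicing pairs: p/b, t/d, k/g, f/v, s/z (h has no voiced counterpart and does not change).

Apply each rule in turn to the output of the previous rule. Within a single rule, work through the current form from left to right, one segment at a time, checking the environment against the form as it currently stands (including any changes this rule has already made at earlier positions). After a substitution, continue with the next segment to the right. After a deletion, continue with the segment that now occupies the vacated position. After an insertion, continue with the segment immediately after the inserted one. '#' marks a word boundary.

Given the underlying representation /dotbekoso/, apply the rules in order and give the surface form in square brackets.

(1) Intervocalic Voicing: [dotbekoso] → [dotbegozo]
(2) Pre-Liquid Lowering: no change — [dotbegozo]
(3) Regressive Voicing Assimilation: [dotbegozo] → [dodbegozo]

[dodbegozo]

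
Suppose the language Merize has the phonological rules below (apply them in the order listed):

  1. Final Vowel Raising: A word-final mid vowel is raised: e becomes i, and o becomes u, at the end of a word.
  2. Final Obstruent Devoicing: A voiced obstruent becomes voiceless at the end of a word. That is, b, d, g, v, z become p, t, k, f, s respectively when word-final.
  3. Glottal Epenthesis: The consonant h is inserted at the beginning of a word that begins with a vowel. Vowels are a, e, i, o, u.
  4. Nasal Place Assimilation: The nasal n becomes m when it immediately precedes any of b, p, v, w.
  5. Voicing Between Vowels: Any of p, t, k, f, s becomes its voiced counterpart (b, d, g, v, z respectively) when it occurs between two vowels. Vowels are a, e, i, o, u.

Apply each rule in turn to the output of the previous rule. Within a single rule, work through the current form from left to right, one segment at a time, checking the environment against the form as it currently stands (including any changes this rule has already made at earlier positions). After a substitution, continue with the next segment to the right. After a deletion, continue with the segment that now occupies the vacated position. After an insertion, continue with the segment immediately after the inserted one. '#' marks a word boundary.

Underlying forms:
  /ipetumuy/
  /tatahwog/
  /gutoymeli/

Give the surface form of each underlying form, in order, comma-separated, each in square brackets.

/ipetumuy/:
  1 Final Vowel Raising: no change — [ipetumuy]
  2 Final Obstruent Devoicing: no change — [ipetumuy]
  3 Glottal Epenthesis: [ipetumuy] → [hipetumuy]
  4 Nasal Place Assimilation: no change — [hipetumuy]
  5 Voicing Between Vowels: [hipetumuy] → [hibedumuy]
/tatahwog/:
  1 Final Vowel Raising: no change — [tatahwog]
  2 Final Obstruent Devoicing: [tatahwog] → [tatahwok]
  3 Glottal Epenthesis: no change — [tatahwok]
  4 Nasal Place Assimilation: no change — [tatahwok]
  5 Voicing Between Vowels: [tatahwok] → [tadahwok]
/gutoymeli/:
  1 Final Vowel Raising: no change — [gutoymeli]
  2 Final Obstruent Devoicing: no change — [gutoymeli]
  3 Glottal Epenthesis: no change — [gutoymeli]
  4 Nasal Place Assimilation: no change — [gutoymeli]
  5 Voicing Between Vowels: [gutoymeli] → [gudoymeli]

[hibedumuy], [tadahwok], [gudoymeli]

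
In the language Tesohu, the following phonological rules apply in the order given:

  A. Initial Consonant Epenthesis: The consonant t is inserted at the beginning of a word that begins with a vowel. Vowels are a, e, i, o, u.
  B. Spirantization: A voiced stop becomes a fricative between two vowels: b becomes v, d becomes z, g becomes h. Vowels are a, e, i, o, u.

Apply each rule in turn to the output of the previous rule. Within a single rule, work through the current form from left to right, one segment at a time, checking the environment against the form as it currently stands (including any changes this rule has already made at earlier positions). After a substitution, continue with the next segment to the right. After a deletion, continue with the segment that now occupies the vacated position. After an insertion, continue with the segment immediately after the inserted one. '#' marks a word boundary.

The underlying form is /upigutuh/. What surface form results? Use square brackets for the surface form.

A Initial Consonant Epenthesis: [upigutuh] → [tupigutuh]
B Spirantization: [tupigutuh] → [tupihutuh]

[tupihutuh]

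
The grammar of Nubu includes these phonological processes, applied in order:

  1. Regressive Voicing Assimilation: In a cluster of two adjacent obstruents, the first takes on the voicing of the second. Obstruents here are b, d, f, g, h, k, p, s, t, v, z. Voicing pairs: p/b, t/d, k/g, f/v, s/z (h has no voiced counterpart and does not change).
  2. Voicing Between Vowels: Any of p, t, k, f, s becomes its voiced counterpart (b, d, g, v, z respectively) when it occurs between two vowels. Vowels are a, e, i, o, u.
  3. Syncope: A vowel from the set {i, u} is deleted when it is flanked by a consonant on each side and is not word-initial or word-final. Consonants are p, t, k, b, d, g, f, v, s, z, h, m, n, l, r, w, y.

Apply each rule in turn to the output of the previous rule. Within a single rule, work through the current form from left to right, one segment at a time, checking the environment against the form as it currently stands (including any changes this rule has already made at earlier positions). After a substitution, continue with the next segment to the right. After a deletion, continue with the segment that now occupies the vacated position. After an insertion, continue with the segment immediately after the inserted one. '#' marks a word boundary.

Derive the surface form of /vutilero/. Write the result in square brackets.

1 Regressive Voicing Assimilation: no change — [vutilero]
2 Voicing Between Vowels: [vutilero] → [vudilero]
3 Syncope: [vudilero] → [vdlero]

[vdlero]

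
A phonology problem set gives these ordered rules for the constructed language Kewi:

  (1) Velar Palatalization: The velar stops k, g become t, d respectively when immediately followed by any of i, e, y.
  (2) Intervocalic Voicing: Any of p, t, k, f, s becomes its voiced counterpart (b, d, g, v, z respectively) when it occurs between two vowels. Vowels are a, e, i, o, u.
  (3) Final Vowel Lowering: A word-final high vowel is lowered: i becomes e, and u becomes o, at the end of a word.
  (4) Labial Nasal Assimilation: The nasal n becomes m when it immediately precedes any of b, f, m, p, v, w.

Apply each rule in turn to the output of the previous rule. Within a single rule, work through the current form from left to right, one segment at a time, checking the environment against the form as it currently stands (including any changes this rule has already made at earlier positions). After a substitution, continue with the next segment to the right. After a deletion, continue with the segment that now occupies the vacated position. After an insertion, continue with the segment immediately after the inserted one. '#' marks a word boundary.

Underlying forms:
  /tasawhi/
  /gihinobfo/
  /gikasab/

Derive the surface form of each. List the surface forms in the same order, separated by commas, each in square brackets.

[tazawhe], [dihinobfo], [digazab]

/tasawhi/:
  (1) Velar Palatalization: no change — [tasawhi]
  (2) Intervocalic Voicing: [tasawhi] → [tazawhi]
  (3) Final Vowel Lowering: [tazawhi] → [tazawhe]
  (4) Labial Nasal Assimilation: no change — [tazawhe]
/gihinobfo/:
  (1) Velar Palatalization: [gihinobfo] → [dihinobfo]
  (2) Intervocalic Voicing: no change — [dihinobfo]
  (3) Final Vowel Lowering: no change — [dihinobfo]
  (4) Labial Nasal Assimilation: no change — [dihinobfo]
/gikasab/:
  (1) Velar Palatalization: [gikasab] → [dikasab]
  (2) Intervocalic Voicing: [dikasab] → [digazab]
  (3) Final Vowel Lowering: no change — [digazab]
  (4) Labial Nasal Assimilation: no change — [digazab]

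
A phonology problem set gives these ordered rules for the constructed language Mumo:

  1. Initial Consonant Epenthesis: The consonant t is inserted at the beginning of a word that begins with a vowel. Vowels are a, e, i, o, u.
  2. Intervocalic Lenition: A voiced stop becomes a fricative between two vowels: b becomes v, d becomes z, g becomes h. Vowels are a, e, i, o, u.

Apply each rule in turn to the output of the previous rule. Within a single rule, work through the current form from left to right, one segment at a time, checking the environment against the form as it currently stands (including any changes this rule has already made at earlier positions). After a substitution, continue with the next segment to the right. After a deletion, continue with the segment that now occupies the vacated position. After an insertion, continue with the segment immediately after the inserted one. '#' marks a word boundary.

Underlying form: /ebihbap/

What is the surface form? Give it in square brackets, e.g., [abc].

1 Initial Consonant Epenthesis: [ebihbap] → [tebihbap]
2 Intervocalic Lenition: [tebihbap] → [tevihbap]

[tevihbap]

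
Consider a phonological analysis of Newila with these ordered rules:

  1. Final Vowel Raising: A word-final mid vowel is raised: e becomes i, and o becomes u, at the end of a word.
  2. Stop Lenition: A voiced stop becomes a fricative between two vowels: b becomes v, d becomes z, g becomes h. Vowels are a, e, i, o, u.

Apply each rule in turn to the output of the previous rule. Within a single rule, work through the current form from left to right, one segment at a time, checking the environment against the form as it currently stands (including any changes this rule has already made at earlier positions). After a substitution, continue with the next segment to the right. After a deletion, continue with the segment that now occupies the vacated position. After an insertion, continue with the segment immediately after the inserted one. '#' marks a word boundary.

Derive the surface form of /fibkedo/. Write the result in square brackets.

[fibkezu]

1 Final Vowel Raising: [fibkedo] → [fibkedu]
2 Stop Lenition: [fibkedu] → [fibkezu]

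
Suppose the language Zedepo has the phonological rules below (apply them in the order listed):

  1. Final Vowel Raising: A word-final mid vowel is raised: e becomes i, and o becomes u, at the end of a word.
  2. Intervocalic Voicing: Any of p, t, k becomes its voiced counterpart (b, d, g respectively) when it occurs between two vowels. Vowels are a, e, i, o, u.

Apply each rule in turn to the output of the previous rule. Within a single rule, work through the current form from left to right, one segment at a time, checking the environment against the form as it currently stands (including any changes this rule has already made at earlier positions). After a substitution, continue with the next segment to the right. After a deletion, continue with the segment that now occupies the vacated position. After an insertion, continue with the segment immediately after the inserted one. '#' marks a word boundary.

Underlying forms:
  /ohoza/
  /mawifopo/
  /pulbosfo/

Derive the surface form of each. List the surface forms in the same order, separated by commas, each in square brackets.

[ohoza], [mawifobu], [pulbosfu]

/ohoza/:
  1 Final Vowel Raising: no change — [ohoza]
  2 Intervocalic Voicing: no change — [ohoza]
/mawifopo/:
  1 Final Vowel Raising: [mawifopo] → [mawifopu]
  2 Intervocalic Voicing: [mawifopu] → [mawifobu]
/pulbosfo/:
  1 Final Vowel Raising: [pulbosfo] → [pulbosfu]
  2 Intervocalic Voicing: no change — [pulbosfu]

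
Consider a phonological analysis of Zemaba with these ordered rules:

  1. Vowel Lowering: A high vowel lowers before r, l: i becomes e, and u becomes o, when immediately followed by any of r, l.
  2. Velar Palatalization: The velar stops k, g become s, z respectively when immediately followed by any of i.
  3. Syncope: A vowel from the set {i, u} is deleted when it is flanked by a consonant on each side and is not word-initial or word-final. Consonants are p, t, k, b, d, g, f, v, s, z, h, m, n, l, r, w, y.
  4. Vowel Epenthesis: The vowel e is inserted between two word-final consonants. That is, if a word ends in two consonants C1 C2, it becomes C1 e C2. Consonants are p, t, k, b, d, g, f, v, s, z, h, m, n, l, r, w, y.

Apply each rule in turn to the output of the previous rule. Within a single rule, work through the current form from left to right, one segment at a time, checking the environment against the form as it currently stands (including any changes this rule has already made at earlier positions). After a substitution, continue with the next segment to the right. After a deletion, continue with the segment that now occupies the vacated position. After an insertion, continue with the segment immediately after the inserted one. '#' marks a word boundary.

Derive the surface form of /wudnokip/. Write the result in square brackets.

1 Vowel Lowering: no change — [wudnokip]
2 Velar Palatalization: [wudnokip] → [wudnosip]
3 Syncope: [wudnosip] → [wdnosp]
4 Vowel Epenthesis: [wdnosp] → [wdnosep]

[wdnosep]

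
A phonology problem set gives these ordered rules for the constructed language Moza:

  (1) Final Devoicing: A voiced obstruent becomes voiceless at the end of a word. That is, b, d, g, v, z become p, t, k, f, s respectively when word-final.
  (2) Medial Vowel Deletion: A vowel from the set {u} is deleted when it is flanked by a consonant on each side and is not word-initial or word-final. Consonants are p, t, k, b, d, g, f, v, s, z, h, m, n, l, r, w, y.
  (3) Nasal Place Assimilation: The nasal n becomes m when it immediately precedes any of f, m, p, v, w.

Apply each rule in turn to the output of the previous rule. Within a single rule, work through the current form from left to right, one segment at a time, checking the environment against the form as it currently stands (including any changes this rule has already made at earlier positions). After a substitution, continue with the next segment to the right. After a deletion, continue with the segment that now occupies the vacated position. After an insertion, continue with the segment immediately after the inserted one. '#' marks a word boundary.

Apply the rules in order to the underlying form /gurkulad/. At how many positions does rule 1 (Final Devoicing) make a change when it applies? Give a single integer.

(1) Final Devoicing: [gurkulad] → [gurkulat]
(2) Medial Vowel Deletion: [gurkulat] → [grklat]
(3) Nasal Place Assimilation: no change — [grklat]
Rule 1 changed 1 position(s).

1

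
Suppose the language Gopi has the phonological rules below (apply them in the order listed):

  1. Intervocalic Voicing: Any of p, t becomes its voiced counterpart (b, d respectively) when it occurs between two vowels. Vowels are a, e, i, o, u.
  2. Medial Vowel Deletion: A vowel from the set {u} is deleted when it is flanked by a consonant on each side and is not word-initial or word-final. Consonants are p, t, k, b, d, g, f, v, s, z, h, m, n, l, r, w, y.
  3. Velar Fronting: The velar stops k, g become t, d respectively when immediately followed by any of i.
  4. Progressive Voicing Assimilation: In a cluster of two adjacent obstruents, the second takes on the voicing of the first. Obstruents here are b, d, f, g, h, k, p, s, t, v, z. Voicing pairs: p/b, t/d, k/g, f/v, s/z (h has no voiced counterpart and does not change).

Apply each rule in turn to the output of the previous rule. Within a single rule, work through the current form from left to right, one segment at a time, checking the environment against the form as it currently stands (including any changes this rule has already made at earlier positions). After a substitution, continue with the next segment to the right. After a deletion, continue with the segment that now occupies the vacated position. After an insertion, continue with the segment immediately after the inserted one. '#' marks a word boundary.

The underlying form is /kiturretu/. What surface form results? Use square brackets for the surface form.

1 Intervocalic Voicing: [kiturretu] → [kidurredu]
2 Medial Vowel Deletion: [kidurredu] → [kidrredu]
3 Velar Fronting: [kidrredu] → [tidrredu]
4 Progressive Voicing Assimilation: no change — [tidrredu]

[tidrredu]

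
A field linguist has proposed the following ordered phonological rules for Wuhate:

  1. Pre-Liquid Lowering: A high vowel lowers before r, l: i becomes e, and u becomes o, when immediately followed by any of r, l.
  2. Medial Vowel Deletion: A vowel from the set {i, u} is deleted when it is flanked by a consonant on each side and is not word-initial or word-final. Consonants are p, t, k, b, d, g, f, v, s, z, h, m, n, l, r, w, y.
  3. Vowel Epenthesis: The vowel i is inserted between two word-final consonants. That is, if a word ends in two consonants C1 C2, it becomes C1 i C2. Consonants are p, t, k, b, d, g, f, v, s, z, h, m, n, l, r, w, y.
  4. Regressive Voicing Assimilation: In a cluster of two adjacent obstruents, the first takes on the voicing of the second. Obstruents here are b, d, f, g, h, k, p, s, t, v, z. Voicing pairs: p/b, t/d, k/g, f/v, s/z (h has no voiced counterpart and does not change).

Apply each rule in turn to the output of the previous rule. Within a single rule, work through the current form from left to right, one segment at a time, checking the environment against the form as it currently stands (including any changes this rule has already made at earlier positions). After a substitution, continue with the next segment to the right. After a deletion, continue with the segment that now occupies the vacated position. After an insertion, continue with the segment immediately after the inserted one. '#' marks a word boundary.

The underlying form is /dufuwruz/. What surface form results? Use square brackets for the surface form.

1 Pre-Liquid Lowering: no change — [dufuwruz]
2 Medial Vowel Deletion: [dufuwruz] → [dfwrz]
3 Vowel Epenthesis: [dfwrz] → [dfwriz]
4 Regressive Voicing Assimilation: [dfwriz] → [tfwriz]

[tfwriz]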